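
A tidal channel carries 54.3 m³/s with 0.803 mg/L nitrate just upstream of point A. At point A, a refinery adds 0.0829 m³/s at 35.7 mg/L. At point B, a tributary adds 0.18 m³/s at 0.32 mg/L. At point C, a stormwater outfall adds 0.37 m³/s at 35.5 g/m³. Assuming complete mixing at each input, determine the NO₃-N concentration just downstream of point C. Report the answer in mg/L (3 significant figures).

After input A: C = (54.3·0.803 + 0.0829·35.7) / 54.38 = 0.8562 mg/L.
After input B: C = (54.38·0.8562 + 0.18·0.32) / 54.56 = 0.8544 mg/L.
After input C: C = (54.56·0.8544 + 0.37·35.5) / 54.93 = 1.088 mg/L.

1.09 mg/L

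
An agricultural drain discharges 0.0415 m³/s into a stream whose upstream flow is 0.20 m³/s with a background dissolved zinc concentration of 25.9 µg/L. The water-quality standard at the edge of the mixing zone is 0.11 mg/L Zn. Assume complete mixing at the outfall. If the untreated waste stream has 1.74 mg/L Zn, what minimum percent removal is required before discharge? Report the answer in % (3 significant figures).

25.9 µg/L = 0.0259 mg/L.
Mass balance: 0.11·0.2415 = 0.0415·Cₑ + 0.2·0.0259.
Cₑ = (0.02657 − 0.00518) / 0.0415 = 0.5153 mg/L.
Required removal = 1 − 0.5153/1.74 = 70.38 %.

70.4 %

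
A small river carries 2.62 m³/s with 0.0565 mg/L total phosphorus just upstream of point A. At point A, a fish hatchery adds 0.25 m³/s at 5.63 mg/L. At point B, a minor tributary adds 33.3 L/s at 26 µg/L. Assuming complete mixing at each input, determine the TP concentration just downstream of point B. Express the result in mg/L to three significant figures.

0.536 mg/L

After input A: C = (2.62·0.0565 + 0.25·5.63) / 2.87 = 0.542 mg/L.
33.3 L/s = 0.0333 m³/s.
26 µg/L = 0.026 mg/L.
After input B: C = (2.87·0.542 + 0.0333·0.026) / 2.903 = 0.5361 mg/L.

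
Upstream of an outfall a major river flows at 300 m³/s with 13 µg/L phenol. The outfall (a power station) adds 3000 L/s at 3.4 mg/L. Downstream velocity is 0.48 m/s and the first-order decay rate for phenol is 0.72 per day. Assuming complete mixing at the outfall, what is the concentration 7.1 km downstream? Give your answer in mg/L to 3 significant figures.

0.0411 mg/L

3000 L/s = 3 m³/s.
13 µg/L = 0.013 mg/L.
After complete mixing, C₀ = (3·3.4 + 300·0.013) / 303 = 0.04653 mg/L.
Travel time t = 7100 m / 0.48 m/s = 1.479e+04 s = 0.1712 d.
C = 0.04653·exp(−0.72·0.1712) = 0.04653·0.884 = 0.04114 mg/L.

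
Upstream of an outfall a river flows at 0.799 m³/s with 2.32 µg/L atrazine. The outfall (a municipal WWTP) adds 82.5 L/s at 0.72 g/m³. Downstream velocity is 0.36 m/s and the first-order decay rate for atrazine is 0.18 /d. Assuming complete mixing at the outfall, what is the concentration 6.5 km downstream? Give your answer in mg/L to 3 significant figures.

82.5 L/s = 0.0825 m³/s.
2.32 µg/L = 0.00232 mg/L.
After complete mixing, C₀ = (0.0825·0.72 + 0.799·0.00232) / 0.8815 = 0.06949 mg/L.
Travel time t = 6500 m / 0.36 m/s = 1.806e+04 s = 0.209 d.
C = 0.06949·exp(−0.18·0.209) = 0.06949·0.9631 = 0.06692 mg/L.

0.0669 mg/L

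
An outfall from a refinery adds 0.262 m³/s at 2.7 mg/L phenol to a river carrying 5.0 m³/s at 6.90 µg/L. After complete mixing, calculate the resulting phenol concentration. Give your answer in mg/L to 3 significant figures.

0.141 mg/L

6.90 µg/L = 0.0069 mg/L.
Conservation of mass across the mixing zone: C = (0.262·2.7 + 5·0.0069) / (0.262 + 5) = 0.7419/5.262 = 0.141 mg/L.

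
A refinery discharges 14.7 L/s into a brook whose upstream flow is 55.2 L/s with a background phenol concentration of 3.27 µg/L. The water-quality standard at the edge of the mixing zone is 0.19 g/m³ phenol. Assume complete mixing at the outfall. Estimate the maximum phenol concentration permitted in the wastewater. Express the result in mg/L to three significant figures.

0.891 mg/L

14.7 L/s = 0.0147 m³/s.
55.2 L/s = 0.0552 m³/s.
3.27 µg/L = 0.00327 mg/L.
Mass balance: 0.19·0.0699 = 0.0147·Cₑ + 0.0552·0.00327.
Cₑ = (0.01328 − 0.0001805) / 0.0147 = 0.8912 mg/L.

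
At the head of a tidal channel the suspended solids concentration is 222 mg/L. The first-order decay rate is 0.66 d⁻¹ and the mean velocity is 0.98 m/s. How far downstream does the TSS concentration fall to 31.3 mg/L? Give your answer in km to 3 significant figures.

251 km

From C = C₀·e^(−kt), t = ln(C₀/C)/k = ln(222/31.3)/0.66 = 1.959/0.66 = 2.968 d.
Distance = v·t = 0.98 m/s × 2.565e+05 s = 2.513e+05 m = 251.3 km.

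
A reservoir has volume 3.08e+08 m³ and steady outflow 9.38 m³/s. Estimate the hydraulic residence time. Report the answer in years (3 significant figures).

Q = 9.38 m³/s × 3.156e+07 s/yr = 2.96e+08 m³/yr.
Hydraulic residence time τ = V/Q = 3.08e+08/2.96e+08 = 1.041 yr.

1.04 yr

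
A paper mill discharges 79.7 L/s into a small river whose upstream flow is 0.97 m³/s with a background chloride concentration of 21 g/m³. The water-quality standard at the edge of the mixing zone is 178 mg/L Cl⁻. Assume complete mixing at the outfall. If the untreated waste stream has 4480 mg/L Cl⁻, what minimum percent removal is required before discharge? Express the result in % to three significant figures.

53.4 %

79.7 L/s = 0.0797 m³/s.
Mass balance: 178·1.05 = 0.0797·Cₑ + 0.97·21.
Cₑ = (186.8 − 20.37) / 0.0797 = 2089 mg/L.
Required removal = 1 − 2089/4480 = 53.38 %.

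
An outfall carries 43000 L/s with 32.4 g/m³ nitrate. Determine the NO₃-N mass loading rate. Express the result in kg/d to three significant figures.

120000 kg/d

43000 L/s = 43 m³/s.
Mass flux = Q·C = 43 m³/s × 32.4 g/m³ = 1393 g/s.
= 1393 g/s × 86.4 = 1.204e+05 kg/d.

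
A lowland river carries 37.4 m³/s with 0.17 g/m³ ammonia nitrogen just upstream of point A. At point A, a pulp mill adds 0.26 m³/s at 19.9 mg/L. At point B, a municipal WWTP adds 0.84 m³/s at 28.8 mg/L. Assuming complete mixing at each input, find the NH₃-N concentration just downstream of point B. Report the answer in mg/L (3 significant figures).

After input A: C = (37.4·0.17 + 0.26·19.9) / 37.66 = 0.3062 mg/L.
After input B: C = (37.66·0.3062 + 0.84·28.8) / 38.5 = 0.9279 mg/L.

0.928 mg/L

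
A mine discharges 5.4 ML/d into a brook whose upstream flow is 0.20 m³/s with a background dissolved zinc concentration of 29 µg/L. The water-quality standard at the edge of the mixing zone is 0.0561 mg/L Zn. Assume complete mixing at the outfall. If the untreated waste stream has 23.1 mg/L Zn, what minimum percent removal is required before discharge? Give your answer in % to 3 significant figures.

99.4 %

5.4 ML/d = 0.0625 m³/s.
29 µg/L = 0.029 mg/L.
Mass balance: 0.0561·0.2625 = 0.0625·Cₑ + 0.2·0.029.
Cₑ = (0.01473 − 0.0058) / 0.0625 = 0.1428 mg/L.
Required removal = 1 − 0.1428/23.1 = 99.38 %.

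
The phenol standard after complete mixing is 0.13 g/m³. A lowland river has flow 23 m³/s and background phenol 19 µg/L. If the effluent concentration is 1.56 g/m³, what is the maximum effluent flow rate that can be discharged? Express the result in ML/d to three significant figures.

154 ML/d

19 µg/L = 0.019 mg/L.
Mass balance at complete mixing: C_std·(Q_w + Q_r) = Q_w·C_e + Q_r·C_b.
Rearranging, Q_w = Q_r·(C_std − C_b)/(C_e − C_std) = 23·(0.13 − 0.019) / (1.56 − 0.13) = 1.785 m³/s.
= 154.3 ML/d.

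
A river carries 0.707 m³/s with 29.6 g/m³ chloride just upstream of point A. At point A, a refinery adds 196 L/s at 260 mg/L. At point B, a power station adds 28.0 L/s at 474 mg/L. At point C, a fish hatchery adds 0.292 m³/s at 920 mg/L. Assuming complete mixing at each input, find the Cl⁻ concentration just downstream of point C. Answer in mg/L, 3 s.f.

289 mg/L

196 L/s = 0.196 m³/s.
After input A: C = (0.707·29.6 + 0.196·260) / 0.903 = 79.61 mg/L.
28.0 L/s = 0.028 m³/s.
After input B: C = (0.903·79.61 + 0.028·474) / 0.931 = 91.47 mg/L.
After input C: C = (0.931·91.47 + 0.292·920) / 1.223 = 289.3 mg/L.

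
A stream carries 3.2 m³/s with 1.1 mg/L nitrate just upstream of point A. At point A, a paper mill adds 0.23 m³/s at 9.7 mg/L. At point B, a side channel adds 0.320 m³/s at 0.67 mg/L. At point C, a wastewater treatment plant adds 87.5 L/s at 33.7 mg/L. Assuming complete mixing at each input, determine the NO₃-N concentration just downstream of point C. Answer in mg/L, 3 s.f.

After input A: C = (3.2·1.1 + 0.23·9.7) / 3.43 = 1.677 mg/L.
After input B: C = (3.43·1.677 + 0.32·0.67) / 3.75 = 1.591 mg/L.
87.5 L/s = 0.0875 m³/s.
After input C: C = (3.75·1.591 + 0.0875·33.7) / 3.837 = 2.323 mg/L.

2.32 mg/L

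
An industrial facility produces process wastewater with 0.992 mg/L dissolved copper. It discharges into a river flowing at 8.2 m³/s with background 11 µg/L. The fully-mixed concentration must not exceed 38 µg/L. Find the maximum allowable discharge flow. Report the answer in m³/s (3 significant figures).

11 µg/L = 0.011 mg/L.
38 µg/L = 0.038 mg/L.
Mass balance at complete mixing: C_std·(Q_w + Q_r) = Q_w·C_e + Q_r·C_b.
Rearranging, Q_w = Q_r·(C_std − C_b)/(C_e − C_std) = 8.2·(0.038 − 0.011) / (0.992 − 0.038) = 0.2321 m³/s.

0.232 m³/s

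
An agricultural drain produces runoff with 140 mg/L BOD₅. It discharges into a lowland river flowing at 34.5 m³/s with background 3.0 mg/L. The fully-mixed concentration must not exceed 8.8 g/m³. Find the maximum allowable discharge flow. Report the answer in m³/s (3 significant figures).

Mass balance at complete mixing: C_std·(Q_w + Q_r) = Q_w·C_e + Q_r·C_b.
Rearranging, Q_w = Q_r·(C_std − C_b)/(C_e − C_std) = 34.5·(8.8 − 3) / (140 − 8.8) = 1.525 m³/s.

1.53 m³/s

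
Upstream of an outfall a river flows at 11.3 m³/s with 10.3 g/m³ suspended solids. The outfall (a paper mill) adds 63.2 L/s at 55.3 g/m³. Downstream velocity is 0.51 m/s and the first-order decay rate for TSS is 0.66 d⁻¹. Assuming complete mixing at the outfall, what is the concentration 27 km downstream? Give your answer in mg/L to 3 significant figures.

7.04 mg/L

63.2 L/s = 0.0632 m³/s.
After complete mixing, C₀ = (0.0632·55.3 + 11.3·10.3) / 11.36 = 10.55 mg/L.
Travel time t = 2.7e+04 m / 0.51 m/s = 5.294e+04 s = 0.6127 d.
C = 10.55·exp(−0.66·0.6127) = 10.55·0.6674 = 7.041 mg/L.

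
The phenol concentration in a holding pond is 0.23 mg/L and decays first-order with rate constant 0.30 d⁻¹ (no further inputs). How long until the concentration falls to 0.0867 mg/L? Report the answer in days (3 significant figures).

t = ln(C₀/C)/k = ln(0.23/0.0867)/0.30 = 0.9756/0.30 = 3.252 d.

3.25 d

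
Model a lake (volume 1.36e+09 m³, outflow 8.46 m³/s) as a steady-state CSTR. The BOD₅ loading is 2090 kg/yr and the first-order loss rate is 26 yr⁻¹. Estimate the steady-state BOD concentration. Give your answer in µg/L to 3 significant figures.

0.0587 µg/L

Outflow Q = 8.46 m³/s × 3.156e+07 s/yr = 2.67e+08 m³/yr.
Steady-state CSTR mass balance: W = Q·C + k·V·C, so C = W/(Q + kV).
Q + kV = 2.67e+08 + 26·1.36e+09 = 3.563e+10 m³/yr.
C = 2090/3.563e+10 = 5.866e-08 kg/m³ = 5.866e-05 mg/L = 0.05866 µg/L.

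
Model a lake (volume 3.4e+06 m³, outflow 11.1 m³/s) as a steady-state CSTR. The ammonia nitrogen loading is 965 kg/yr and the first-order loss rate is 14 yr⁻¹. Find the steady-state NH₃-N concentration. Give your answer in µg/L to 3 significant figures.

Outflow Q = 11.1 m³/s × 3.156e+07 s/yr = 3.503e+08 m³/yr.
Steady-state CSTR mass balance: W = Q·C + k·V·C, so C = W/(Q + kV).
Q + kV = 3.503e+08 + 14·3.4e+06 = 3.979e+08 m³/yr.
C = 965/3.979e+08 = 2.425e-06 kg/m³ = 0.002425 mg/L = 2.425 µg/L.

2.43 µg/L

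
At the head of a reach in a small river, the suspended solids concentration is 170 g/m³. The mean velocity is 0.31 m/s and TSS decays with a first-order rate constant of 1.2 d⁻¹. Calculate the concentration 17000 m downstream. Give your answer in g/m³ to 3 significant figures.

79.4 g/m³

Travel time t = 17000 m / 0.31 m/s = 1.7e+04/0.31 = 5.484e+04 s = 0.6347 d.
First-order decay: C = 170·exp(−1.2·0.6347) = 170·0.4669 = 79.37 g/m³.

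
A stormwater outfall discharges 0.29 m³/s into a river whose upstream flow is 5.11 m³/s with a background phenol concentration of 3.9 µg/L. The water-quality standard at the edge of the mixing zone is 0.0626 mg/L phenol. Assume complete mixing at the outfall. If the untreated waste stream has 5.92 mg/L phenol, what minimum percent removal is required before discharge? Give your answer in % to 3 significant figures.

3.9 µg/L = 0.0039 mg/L.
Mass balance: 0.0626·5.4 = 0.29·Cₑ + 5.11·0.0039.
Cₑ = (0.338 − 0.01993) / 0.29 = 1.097 mg/L.
Required removal = 1 − 1.097/5.92 = 81.47 %.

81.5 %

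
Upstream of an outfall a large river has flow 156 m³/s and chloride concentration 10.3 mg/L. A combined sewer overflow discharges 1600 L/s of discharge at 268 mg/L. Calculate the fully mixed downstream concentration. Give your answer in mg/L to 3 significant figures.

1600 L/s = 1.6 m³/s.
Conservation of mass across the mixing zone: C = (1.6·268 + 156·10.3) / (1.6 + 156) = 2036/157.6 = 12.92 mg/L.

12.9 mg/L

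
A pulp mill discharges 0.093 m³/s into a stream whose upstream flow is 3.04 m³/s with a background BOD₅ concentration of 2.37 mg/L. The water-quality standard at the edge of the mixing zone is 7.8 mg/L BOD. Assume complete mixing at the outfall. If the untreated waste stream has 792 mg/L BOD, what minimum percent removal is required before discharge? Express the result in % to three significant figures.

Mass balance: 7.8·3.133 = 0.093·Cₑ + 3.04·2.37.
Cₑ = (24.44 − 7.205) / 0.093 = 185.3 mg/L.
Required removal = 1 − 185.3/792 = 76.6 %.

76.6 %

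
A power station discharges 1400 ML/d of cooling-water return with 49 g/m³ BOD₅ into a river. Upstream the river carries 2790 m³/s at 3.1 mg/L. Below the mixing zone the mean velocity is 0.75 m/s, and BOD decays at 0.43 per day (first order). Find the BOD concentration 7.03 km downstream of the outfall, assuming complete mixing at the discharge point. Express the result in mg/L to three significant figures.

3.21 mg/L

1400 ML/d = 16.2 m³/s.
After complete mixing, C₀ = (16.2·49 + 2790·3.1) / 2806 = 3.365 mg/L.
Travel time t = 7030 m / 0.75 m/s = 9373 s = 0.1085 d.
C = 3.365·exp(−0.43·0.1085) = 3.365·0.9544 = 3.212 mg/L.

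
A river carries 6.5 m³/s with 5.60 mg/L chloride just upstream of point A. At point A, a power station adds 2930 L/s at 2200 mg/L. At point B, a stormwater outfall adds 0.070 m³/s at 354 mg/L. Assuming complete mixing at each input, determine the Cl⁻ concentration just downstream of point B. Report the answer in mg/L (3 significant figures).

2930 L/s = 2.93 m³/s.
After input A: C = (6.5·5.6 + 2.93·2200) / 9.43 = 687.4 mg/L.
After input B: C = (9.43·687.4 + 0.07·354) / 9.5 = 685 mg/L.

685 mg/L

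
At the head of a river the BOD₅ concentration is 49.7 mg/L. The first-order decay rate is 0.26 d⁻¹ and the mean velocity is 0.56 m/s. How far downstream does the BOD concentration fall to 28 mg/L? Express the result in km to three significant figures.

107 km

From C = C₀·e^(−kt), t = ln(C₀/C)/k = ln(49.7/28)/0.26 = 0.5738/0.26 = 2.207 d.
Distance = v·t = 0.56 m/s × 1.907e+05 s = 1.068e+05 m = 106.8 km.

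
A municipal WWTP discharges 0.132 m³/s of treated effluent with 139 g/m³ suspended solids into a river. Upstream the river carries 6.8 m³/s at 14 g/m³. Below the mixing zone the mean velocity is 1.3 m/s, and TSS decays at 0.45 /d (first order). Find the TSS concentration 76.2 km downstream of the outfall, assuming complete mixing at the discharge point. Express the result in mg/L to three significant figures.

12.1 mg/L

After complete mixing, C₀ = (0.132·139 + 6.8·14) / 6.932 = 16.38 mg/L.
Travel time t = 7.62e+04 m / 1.3 m/s = 5.862e+04 s = 0.6784 d.
C = 16.38·exp(−0.45·0.6784) = 16.38·0.7369 = 12.07 mg/L.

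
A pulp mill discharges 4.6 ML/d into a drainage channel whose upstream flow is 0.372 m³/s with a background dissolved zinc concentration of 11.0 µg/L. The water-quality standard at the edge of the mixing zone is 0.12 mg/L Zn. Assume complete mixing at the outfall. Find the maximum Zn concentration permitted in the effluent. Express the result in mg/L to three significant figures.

0.882 mg/L

4.6 ML/d = 0.05324 m³/s.
11.0 µg/L = 0.011 mg/L.
Mass balance: 0.12·0.4252 = 0.05324·Cₑ + 0.372·0.011.
Cₑ = (0.05103 − 0.004092) / 0.05324 = 0.8816 mg/L.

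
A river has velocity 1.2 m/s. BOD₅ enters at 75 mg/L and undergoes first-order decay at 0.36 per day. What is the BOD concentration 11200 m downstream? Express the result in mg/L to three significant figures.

72.1 mg/L

Travel time t = 11200 m / 1.2 m/s = 1.12e+04/1.2 = 9333 s = 0.108 d.
First-order decay: C = 75·exp(−0.36·0.108) = 75·0.9619 = 72.14 mg/L.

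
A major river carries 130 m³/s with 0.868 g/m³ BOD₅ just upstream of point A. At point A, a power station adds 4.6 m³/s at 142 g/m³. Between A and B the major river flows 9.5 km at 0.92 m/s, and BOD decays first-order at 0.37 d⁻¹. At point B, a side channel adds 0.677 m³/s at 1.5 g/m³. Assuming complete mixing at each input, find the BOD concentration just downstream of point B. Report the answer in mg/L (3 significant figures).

After input A: C = (130·0.868 + 4.6·142) / 134.6 = 5.691 mg/L.
Over the 9.5 km reach to input B (t = 1.033e+04 s = 0.1195 d), decay gives C = 5.691·exp(−0.37·0.1195) = 5.445 mg/L.
After input B: C = (134.6·5.445 + 0.677·1.5) / 135.3 = 5.425 mg/L.

5.43 mg/L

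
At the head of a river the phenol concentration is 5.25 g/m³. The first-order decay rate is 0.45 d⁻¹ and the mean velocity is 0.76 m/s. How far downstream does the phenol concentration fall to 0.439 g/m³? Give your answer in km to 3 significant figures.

362 km

From C = C₀·e^(−kt), t = ln(C₀/C)/k = ln(5.25/0.439)/0.45 = 2.481/0.45 = 5.514 d.
Distance = v·t = 0.76 m/s × 4.764e+05 s = 3.621e+05 m = 362.1 km.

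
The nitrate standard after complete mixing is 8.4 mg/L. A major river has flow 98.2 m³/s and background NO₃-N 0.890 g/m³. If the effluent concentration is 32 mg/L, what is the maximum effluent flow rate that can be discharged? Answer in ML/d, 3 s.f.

Mass balance at complete mixing: C_std·(Q_w + Q_r) = Q_w·C_e + Q_r·C_b.
Rearranging, Q_w = Q_r·(C_std − C_b)/(C_e − C_std) = 98.2·(8.4 − 0.89) / (32 − 8.4) = 31.25 m³/s.
= 2700 ML/d.

2700 ML/d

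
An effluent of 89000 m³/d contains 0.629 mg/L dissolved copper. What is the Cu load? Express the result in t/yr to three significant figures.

20.4 t/yr

89000 m³/d = 1.03 m³/s.
Mass flux = Q·C = 1.03 m³/s × 0.629 g/m³ = 0.6479 g/s.
= 0.6479 g/s × 31.56 = 20.45 t/yr.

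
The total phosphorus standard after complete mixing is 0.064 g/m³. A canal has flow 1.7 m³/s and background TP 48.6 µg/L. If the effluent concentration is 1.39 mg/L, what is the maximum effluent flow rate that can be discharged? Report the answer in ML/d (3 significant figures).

1.71 ML/d

48.6 µg/L = 0.0486 mg/L.
Mass balance at complete mixing: C_std·(Q_w + Q_r) = Q_w·C_e + Q_r·C_b.
Rearranging, Q_w = Q_r·(C_std − C_b)/(C_e − C_std) = 1.7·(0.064 − 0.0486) / (1.39 − 0.064) = 0.01974 m³/s.
= 1.706 ML/d.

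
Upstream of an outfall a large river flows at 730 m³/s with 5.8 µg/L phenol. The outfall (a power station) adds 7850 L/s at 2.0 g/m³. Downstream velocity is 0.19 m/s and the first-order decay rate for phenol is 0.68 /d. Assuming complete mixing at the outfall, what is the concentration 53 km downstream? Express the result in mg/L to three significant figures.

7850 L/s = 7.85 m³/s.
5.8 µg/L = 0.0058 mg/L.
After complete mixing, C₀ = (7.85·2 + 730·0.0058) / 737.9 = 0.02702 mg/L.
Travel time t = 5.3e+04 m / 0.19 m/s = 2.789e+05 s = 3.229 d.
C = 0.02702·exp(−0.68·3.229) = 0.02702·0.1113 = 0.003007 mg/L.

0.00301 mg/L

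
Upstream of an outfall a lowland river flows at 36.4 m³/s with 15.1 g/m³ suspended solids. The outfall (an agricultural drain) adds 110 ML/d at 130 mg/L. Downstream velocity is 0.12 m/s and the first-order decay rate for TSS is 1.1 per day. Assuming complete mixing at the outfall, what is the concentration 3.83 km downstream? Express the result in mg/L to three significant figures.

110 ML/d = 1.273 m³/s.
After complete mixing, C₀ = (1.273·130 + 36.4·15.1) / 37.67 = 18.98 mg/L.
Travel time t = 3830 m / 0.12 m/s = 3.192e+04 s = 0.3694 d.
C = 18.98·exp(−1.1·0.3694) = 18.98·0.6661 = 12.64 mg/L.

12.6 mg/L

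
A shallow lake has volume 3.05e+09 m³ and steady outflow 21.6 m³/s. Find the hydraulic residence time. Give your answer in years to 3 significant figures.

Q = 21.6 m³/s × 3.156e+07 s/yr = 6.816e+08 m³/yr.
Hydraulic residence time τ = V/Q = 3.05e+09/6.816e+08 = 4.474 yr.

4.47 yr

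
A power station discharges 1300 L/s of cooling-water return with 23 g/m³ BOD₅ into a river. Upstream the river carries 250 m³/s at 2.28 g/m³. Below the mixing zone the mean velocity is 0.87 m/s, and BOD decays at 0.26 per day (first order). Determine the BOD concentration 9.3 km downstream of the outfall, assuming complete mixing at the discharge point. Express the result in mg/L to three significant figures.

2.31 mg/L

1300 L/s = 1.3 m³/s.
After complete mixing, C₀ = (1.3·23 + 250·2.28) / 251.3 = 2.387 mg/L.
Travel time t = 9300 m / 0.87 m/s = 1.069e+04 s = 0.1237 d.
C = 2.387·exp(−0.26·0.1237) = 2.387·0.9683 = 2.312 mg/L.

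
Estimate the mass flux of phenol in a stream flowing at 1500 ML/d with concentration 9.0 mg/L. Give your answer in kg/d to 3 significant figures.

1500 ML/d = 17.36 m³/s.
Mass flux = Q·C = 17.36 m³/s × 9 g/m³ = 156.2 g/s.
= 156.2 g/s × 86.4 = 1.35e+04 kg/d.

13500 kg/d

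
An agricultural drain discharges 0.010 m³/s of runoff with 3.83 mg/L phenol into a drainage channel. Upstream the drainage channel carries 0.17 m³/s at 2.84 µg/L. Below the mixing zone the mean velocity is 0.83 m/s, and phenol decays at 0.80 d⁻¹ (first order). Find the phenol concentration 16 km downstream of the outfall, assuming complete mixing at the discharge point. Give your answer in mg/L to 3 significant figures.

2.84 µg/L = 0.00284 mg/L.
After complete mixing, C₀ = (0.01·3.83 + 0.17·0.00284) / 0.18 = 0.2155 mg/L.
Travel time t = 1.6e+04 m / 0.83 m/s = 1.928e+04 s = 0.2231 d.
C = 0.2155·exp(−0.80·0.2231) = 0.2155·0.8365 = 0.1802 mg/L.

0.180 mg/L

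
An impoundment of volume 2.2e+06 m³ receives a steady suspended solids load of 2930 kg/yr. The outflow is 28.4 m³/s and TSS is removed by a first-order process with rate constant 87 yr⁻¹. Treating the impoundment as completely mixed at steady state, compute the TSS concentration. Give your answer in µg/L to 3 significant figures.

2.69 µg/L

Outflow Q = 28.4 m³/s × 3.156e+07 s/yr = 8.962e+08 m³/yr.
Steady-state CSTR mass balance: W = Q·C + k·V·C, so C = W/(Q + kV).
Q + kV = 8.962e+08 + 87·2.2e+06 = 1.088e+09 m³/yr.
C = 2930/1.088e+09 = 2.694e-06 kg/m³ = 0.002694 mg/L = 2.694 µg/L.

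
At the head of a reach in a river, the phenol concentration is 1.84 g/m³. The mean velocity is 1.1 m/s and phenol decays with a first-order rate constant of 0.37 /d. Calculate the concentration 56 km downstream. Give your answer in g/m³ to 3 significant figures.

1.48 g/m³

Travel time t = 56 km / 1.1 m/s = 5.6e+04/1.1 = 5.091e+04 s = 0.5892 d.
First-order decay: C = 1.84·exp(−0.37·0.5892) = 1.84·0.8041 = 1.48 g/m³.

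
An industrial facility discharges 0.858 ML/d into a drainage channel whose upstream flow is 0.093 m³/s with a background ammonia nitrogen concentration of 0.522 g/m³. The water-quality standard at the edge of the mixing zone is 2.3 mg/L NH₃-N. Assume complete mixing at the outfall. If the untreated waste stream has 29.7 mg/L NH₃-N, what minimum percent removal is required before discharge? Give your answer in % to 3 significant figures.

36.2 %

0.858 ML/d = 0.009931 m³/s.
Mass balance: 2.3·0.1029 = 0.009931·Cₑ + 0.093·0.522.
Cₑ = (0.2367 − 0.04855) / 0.009931 = 18.95 mg/L.
Required removal = 1 − 18.95/29.7 = 36.19 %.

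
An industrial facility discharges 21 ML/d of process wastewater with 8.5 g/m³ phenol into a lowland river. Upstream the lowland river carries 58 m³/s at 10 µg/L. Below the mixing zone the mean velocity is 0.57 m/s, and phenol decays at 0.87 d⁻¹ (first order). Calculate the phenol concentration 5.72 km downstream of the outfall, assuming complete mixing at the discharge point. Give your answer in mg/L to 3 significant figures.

21 ML/d = 0.2431 m³/s.
10 µg/L = 0.01 mg/L.
After complete mixing, C₀ = (0.2431·8.5 + 58·0.01) / 58.24 = 0.04543 mg/L.
Travel time t = 5720 m / 0.57 m/s = 1.004e+04 s = 0.1161 d.
C = 0.04543·exp(−0.87·0.1161) = 0.04543·0.9039 = 0.04106 mg/L.

0.0411 mg/L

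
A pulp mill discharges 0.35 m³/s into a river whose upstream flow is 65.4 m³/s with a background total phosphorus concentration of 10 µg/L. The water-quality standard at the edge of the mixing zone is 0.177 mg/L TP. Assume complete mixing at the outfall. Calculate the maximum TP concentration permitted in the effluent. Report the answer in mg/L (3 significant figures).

10 µg/L = 0.01 mg/L.
Mass balance: 0.177·65.75 = 0.35·Cₑ + 65.4·0.01.
Cₑ = (11.64 − 0.654) / 0.35 = 31.38 mg/L.

31.4 mg/L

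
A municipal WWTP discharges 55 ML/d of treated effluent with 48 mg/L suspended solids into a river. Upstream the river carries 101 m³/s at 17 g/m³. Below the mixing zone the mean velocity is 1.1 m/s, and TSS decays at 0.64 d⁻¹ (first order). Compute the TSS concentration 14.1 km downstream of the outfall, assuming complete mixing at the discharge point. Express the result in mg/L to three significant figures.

55 ML/d = 0.6366 m³/s.
After complete mixing, C₀ = (0.6366·48 + 101·17) / 101.6 = 17.19 mg/L.
Travel time t = 1.41e+04 m / 1.1 m/s = 1.282e+04 s = 0.1484 d.
C = 17.19·exp(−0.64·0.1484) = 17.19·0.9094 = 15.64 mg/L.

15.6 mg/L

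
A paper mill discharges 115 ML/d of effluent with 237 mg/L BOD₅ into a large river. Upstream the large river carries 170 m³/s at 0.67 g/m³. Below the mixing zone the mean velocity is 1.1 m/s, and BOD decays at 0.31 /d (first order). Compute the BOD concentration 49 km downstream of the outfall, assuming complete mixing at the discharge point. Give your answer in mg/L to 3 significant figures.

115 ML/d = 1.331 m³/s.
After complete mixing, C₀ = (1.331·237 + 170·0.67) / 171.3 = 2.506 mg/L.
Travel time t = 4.9e+04 m / 1.1 m/s = 4.455e+04 s = 0.5156 d.
C = 2.506·exp(−0.31·0.5156) = 2.506·0.8523 = 2.136 mg/L.

2.14 mg/L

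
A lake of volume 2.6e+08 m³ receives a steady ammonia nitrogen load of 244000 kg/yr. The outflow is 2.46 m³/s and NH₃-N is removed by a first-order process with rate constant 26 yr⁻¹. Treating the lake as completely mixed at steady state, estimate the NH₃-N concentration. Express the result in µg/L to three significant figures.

35.7 µg/L

Outflow Q = 2.46 m³/s × 3.156e+07 s/yr = 7.763e+07 m³/yr.
Steady-state CSTR mass balance: W = Q·C + k·V·C, so C = W/(Q + kV).
Q + kV = 7.763e+07 + 26·2.6e+08 = 6.838e+09 m³/yr.
C = 244000/6.838e+09 = 3.568e-05 kg/m³ = 0.03568 mg/L = 35.68 µg/L.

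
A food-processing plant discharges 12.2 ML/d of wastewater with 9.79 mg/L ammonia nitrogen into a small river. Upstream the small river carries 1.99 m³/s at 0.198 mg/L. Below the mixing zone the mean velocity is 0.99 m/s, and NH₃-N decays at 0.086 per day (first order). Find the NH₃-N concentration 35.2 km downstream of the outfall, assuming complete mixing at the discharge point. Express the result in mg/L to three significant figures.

12.2 ML/d = 0.1412 m³/s.
After complete mixing, C₀ = (0.1412·9.79 + 1.99·0.198) / 2.131 = 0.8335 mg/L.
Travel time t = 3.52e+04 m / 0.99 m/s = 3.556e+04 s = 0.4115 d.
C = 0.8335·exp(−0.086·0.4115) = 0.8335·0.9652 = 0.8045 mg/L.

0.805 mg/L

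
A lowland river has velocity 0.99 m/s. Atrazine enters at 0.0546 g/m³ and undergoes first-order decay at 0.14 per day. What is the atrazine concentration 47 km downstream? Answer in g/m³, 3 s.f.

0.0506 g/m³

Travel time t = 47 km / 0.99 m/s = 4.7e+04/0.99 = 4.747e+04 s = 0.5495 d.
First-order decay: C = 0.0546·exp(−0.14·0.5495) = 0.0546·0.926 = 0.05056 g/m³.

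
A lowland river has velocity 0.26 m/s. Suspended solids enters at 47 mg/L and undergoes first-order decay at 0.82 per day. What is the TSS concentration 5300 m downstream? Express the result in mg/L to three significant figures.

Travel time t = 5300 m / 0.26 m/s = 5300/0.26 = 2.038e+04 s = 0.2359 d.
First-order decay: C = 47·exp(−0.82·0.2359) = 47·0.8241 = 38.73 mg/L.

38.7 mg/L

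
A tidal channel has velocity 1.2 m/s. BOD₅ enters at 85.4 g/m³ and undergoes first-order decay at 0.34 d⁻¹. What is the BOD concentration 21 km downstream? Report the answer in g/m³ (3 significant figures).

79.7 g/m³

Travel time t = 21 km / 1.2 m/s = 2.1e+04/1.2 = 1.75e+04 s = 0.2025 d.
First-order decay: C = 85.4·exp(−0.34·0.2025) = 85.4·0.9335 = 79.72 g/m³.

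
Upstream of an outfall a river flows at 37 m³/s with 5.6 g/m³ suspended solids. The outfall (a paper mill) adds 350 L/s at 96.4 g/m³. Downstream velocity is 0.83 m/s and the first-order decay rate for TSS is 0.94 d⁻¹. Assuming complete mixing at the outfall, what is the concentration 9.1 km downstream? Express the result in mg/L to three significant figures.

350 L/s = 0.35 m³/s.
After complete mixing, C₀ = (0.35·96.4 + 37·5.6) / 37.35 = 6.451 mg/L.
Travel time t = 9100 m / 0.83 m/s = 1.096e+04 s = 0.1269 d.
C = 6.451·exp(−0.94·0.1269) = 6.451·0.8876 = 5.726 mg/L.

5.73 mg/L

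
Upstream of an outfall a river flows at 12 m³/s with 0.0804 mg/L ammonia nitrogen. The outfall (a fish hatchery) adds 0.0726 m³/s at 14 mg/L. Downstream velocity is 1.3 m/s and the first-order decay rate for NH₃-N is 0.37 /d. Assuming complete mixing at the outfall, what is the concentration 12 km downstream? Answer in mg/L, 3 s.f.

After complete mixing, C₀ = (0.0726·14 + 12·0.0804) / 12.07 = 0.1641 mg/L.
Travel time t = 1.2e+04 m / 1.3 m/s = 9231 s = 0.1068 d.
C = 0.1641·exp(−0.37·0.1068) = 0.1641·0.9612 = 0.1577 mg/L.

0.158 mg/L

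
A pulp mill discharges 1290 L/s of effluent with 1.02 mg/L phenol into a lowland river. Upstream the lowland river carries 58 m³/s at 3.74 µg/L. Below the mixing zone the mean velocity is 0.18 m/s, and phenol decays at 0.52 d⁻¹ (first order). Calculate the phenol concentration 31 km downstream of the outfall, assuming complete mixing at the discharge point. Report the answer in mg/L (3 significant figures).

0.00917 mg/L

1290 L/s = 1.29 m³/s.
3.74 µg/L = 0.00374 mg/L.
After complete mixing, C₀ = (1.29·1.02 + 58·0.00374) / 59.29 = 0.02585 mg/L.
Travel time t = 3.1e+04 m / 0.18 m/s = 1.722e+05 s = 1.993 d.
C = 0.02585·exp(−0.52·1.993) = 0.02585·0.3547 = 0.009169 mg/L.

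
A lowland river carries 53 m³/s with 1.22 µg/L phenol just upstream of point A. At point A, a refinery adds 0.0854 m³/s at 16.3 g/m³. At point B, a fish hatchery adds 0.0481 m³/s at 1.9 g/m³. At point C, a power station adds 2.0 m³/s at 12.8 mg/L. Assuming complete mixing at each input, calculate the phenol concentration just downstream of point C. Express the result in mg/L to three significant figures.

0.492 mg/L

1.22 µg/L = 0.00122 mg/L.
After input A: C = (53·0.00122 + 0.0854·16.3) / 53.09 = 0.02744 mg/L.
After input B: C = (53.09·0.02744 + 0.0481·1.9) / 53.13 = 0.02914 mg/L.
After input C: C = (53.13·0.02914 + 2·12.8) / 55.13 = 0.4924 mg/L.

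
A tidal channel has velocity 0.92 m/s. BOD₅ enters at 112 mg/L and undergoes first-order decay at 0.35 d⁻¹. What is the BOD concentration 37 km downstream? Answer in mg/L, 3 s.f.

95.2 mg/L

Travel time t = 37 km / 0.92 m/s = 3.7e+04/0.92 = 4.022e+04 s = 0.4655 d.
First-order decay: C = 112·exp(−0.35·0.4655) = 112·0.8497 = 95.16 mg/L.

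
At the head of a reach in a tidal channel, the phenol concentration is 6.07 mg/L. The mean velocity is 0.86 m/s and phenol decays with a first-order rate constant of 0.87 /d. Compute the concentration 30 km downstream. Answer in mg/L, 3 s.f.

Travel time t = 30 km / 0.86 m/s = 3e+04/0.86 = 3.488e+04 s = 0.4037 d.
First-order decay: C = 6.07·exp(−0.87·0.4037) = 6.07·0.7038 = 4.272 mg/L.

4.27 mg/L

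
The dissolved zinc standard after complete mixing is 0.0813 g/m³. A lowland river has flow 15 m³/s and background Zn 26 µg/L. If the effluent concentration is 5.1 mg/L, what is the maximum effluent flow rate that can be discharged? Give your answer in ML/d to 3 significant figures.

26 µg/L = 0.026 mg/L.
Mass balance at complete mixing: C_std·(Q_w + Q_r) = Q_w·C_e + Q_r·C_b.
Rearranging, Q_w = Q_r·(C_std − C_b)/(C_e − C_std) = 15·(0.0813 − 0.026) / (5.1 − 0.0813) = 0.1653 m³/s.
= 14.28 ML/d.

14.3 ML/d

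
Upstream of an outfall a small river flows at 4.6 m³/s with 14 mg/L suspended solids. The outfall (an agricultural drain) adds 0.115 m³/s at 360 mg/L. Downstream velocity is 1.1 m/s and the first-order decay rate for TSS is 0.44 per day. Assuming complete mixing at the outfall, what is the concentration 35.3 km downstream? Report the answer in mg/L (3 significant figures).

After complete mixing, C₀ = (0.115·360 + 4.6·14) / 4.715 = 22.44 mg/L.
Travel time t = 3.53e+04 m / 1.1 m/s = 3.209e+04 s = 0.3714 d.
C = 22.44·exp(−0.44·0.3714) = 22.44·0.8492 = 19.06 mg/L.

19.1 mg/L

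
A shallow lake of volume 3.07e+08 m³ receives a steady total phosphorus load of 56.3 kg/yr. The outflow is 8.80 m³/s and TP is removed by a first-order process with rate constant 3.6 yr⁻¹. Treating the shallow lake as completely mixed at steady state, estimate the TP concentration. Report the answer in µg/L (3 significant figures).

Outflow Q = 8.80 m³/s × 3.156e+07 s/yr = 2.777e+08 m³/yr.
Steady-state CSTR mass balance: W = Q·C + k·V·C, so C = W/(Q + kV).
Q + kV = 2.777e+08 + 3.6·3.07e+08 = 1.383e+09 m³/yr.
C = 56.3/1.383e+09 = 4.071e-08 kg/m³ = 4.071e-05 mg/L = 0.04071 µg/L.

0.0407 µg/L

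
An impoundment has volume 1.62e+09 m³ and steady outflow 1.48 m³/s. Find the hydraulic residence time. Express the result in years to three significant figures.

34.7 yr

Q = 1.48 m³/s × 3.156e+07 s/yr = 4.671e+07 m³/yr.
Hydraulic residence time τ = V/Q = 1.62e+09/4.671e+07 = 34.69 yr.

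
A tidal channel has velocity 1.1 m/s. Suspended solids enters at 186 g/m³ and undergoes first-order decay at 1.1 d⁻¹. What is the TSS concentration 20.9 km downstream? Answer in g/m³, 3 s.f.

Travel time t = 20.9 km / 1.1 m/s = 2.09e+04/1.1 = 1.9e+04 s = 0.2199 d.
First-order decay: C = 186·exp(−1.1·0.2199) = 186·0.7851 = 146 g/m³.

146 g/m³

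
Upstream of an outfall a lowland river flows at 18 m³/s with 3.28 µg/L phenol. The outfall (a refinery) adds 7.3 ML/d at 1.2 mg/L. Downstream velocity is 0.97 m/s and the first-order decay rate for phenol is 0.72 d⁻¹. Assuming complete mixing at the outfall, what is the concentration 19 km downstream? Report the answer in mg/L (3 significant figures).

7.3 ML/d = 0.08449 m³/s.
3.28 µg/L = 0.00328 mg/L.
After complete mixing, C₀ = (0.08449·1.2 + 18·0.00328) / 18.08 = 0.008871 mg/L.
Travel time t = 1.9e+04 m / 0.97 m/s = 1.959e+04 s = 0.2267 d.
C = 0.008871·exp(−0.72·0.2267) = 0.008871·0.8494 = 0.007535 mg/L.

0.00754 mg/L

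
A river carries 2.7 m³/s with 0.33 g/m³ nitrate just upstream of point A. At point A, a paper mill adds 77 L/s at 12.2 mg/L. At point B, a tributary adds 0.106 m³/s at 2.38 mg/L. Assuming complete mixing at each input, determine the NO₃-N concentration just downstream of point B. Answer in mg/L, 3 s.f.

0.722 mg/L

77 L/s = 0.077 m³/s.
After input A: C = (2.7·0.33 + 0.077·12.2) / 2.777 = 0.6591 mg/L.
After input B: C = (2.777·0.6591 + 0.106·2.38) / 2.883 = 0.7224 mg/L.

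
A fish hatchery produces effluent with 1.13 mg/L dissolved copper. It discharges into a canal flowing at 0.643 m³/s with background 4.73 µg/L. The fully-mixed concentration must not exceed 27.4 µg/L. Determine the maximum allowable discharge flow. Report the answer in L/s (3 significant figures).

13.2 L/s

4.73 µg/L = 0.00473 mg/L.
27.4 µg/L = 0.0274 mg/L.
Mass balance at complete mixing: C_std·(Q_w + Q_r) = Q_w·C_e + Q_r·C_b.
Rearranging, Q_w = Q_r·(C_std − C_b)/(C_e − C_std) = 0.643·(0.0274 − 0.00473) / (1.13 − 0.0274) = 0.01322 m³/s.
= 13.22 L/s.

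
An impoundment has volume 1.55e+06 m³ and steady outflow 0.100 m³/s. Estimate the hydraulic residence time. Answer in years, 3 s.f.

0.491 yr

Q = 0.100 m³/s × 3.156e+07 s/yr = 3.156e+06 m³/yr.
Hydraulic residence time τ = V/Q = 1.55e+06/3.156e+06 = 0.4912 yr.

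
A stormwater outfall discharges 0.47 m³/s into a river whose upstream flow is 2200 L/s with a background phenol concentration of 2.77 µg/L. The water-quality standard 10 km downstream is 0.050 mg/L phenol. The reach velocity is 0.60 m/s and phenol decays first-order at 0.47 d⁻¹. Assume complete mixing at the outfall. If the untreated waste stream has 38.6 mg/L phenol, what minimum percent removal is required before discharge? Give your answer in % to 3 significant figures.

99.2 %

2200 L/s = 2.2 m³/s.
2.77 µg/L = 0.00277 mg/L.
Travel time to the compliance point: t = 1e+04/0.60 = 1.667e+04 s = 0.1929 d; decay factor exp(−0.47·0.1929) = 0.9133.
So the concentration just after mixing may be at most 0.05/0.9133 = 0.05475 mg/L.
Mass balance: 0.05475·2.67 = 0.47·Cₑ + 2.2·0.00277.
Cₑ = (0.1462 − 0.006094) / 0.47 = 0.298 mg/L.
Required removal = 1 − 0.298/38.6 = 99.23 %.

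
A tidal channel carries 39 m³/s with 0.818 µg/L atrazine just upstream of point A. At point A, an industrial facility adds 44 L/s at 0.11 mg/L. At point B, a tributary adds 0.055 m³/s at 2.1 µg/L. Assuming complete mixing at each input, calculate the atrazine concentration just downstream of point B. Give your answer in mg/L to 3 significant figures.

0.818 µg/L = 0.000818 mg/L.
44 L/s = 0.044 m³/s.
After input A: C = (39·0.000818 + 0.044·0.11) / 39.04 = 0.000941 mg/L.
2.1 µg/L = 0.0021 mg/L.
After input B: C = (39.04·0.000941 + 0.055·0.0021) / 39.1 = 0.0009427 mg/L.

0.000943 mg/L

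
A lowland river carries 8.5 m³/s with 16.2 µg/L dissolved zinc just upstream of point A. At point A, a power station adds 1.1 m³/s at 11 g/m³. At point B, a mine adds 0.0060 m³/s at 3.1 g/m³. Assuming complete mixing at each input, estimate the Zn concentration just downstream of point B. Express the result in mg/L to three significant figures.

1.28 mg/L

16.2 µg/L = 0.0162 mg/L.
After input A: C = (8.5·0.0162 + 1.1·11) / 9.6 = 1.275 mg/L.
After input B: C = (9.6·1.275 + 0.006·3.1) / 9.606 = 1.276 mg/L.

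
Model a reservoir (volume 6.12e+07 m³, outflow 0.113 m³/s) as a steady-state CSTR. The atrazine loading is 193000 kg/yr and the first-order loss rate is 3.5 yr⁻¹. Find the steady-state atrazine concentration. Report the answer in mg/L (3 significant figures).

Outflow Q = 0.113 m³/s × 3.156e+07 s/yr = 3.566e+06 m³/yr.
Steady-state CSTR mass balance: W = Q·C + k·V·C, so C = W/(Q + kV).
Q + kV = 3.566e+06 + 3.5·6.12e+07 = 2.178e+08 m³/yr.
C = 193000/2.178e+08 = 0.0008863 kg/m³ = 0.8863 mg/L.

0.886 mg/L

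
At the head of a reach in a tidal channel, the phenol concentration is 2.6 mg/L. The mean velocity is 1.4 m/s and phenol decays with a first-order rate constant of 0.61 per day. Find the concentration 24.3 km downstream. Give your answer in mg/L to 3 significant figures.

Travel time t = 24.3 km / 1.4 m/s = 2.43e+04/1.4 = 1.736e+04 s = 0.2009 d.
First-order decay: C = 2.6·exp(−0.61·0.2009) = 2.6·0.8847 = 2.3 mg/L.

2.30 mg/L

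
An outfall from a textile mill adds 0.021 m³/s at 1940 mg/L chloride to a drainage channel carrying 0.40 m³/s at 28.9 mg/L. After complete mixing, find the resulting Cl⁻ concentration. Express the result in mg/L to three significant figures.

Flow-weighted mixing gives C = (0.021·1940 + 0.4·28.9) / (0.021 + 0.4) = 52.3/0.421 = 124.2 mg/L.

124 mg/L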